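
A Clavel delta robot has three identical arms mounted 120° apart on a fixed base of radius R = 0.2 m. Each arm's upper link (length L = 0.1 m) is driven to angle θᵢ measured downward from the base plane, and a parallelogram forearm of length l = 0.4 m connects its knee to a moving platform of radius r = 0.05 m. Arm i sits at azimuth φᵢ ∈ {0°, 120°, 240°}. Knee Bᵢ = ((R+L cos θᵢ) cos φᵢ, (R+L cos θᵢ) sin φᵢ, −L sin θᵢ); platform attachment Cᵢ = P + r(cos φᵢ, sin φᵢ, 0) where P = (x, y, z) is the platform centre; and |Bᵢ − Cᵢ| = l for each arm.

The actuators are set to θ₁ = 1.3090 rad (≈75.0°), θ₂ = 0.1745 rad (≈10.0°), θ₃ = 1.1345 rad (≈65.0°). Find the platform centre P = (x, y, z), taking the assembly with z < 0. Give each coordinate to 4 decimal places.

φ1=0.0°: virtual centre (0.1759, 0.0000, -0.0966), radius l
arm 2 at φ=120.0°: (R−r)+L cos θ2 = 0.2485;  O2 = (-0.1242, 0.2152, -0.0174)
O3 = (0.1923·cos240.0°, 0.1923·sin240.0°, -0.0906) = (-0.0961, -0.1665, -0.0906)
eliminate P² terms by subtracting sphere 1 from 2 and 3
linear system: -0.6002x+0.4304y = 0.0218−0.1585z; -0.5440x+-0.3330y = 0.0049−0.0119z
det = 0.4340;  x = -0.0216+0.1334z,  y = 0.0205+-0.1821z
sphere 1 gives Az²+Bz+C=0 with A=1.0510, B=0.1330, C=-0.1113;  B²−4AC=0.4854;  roots -0.3948, 0.2682;  negative root z = -0.3948
x = -0.0742, y = 0.0924

(-0.0742, 0.0924, -0.3948)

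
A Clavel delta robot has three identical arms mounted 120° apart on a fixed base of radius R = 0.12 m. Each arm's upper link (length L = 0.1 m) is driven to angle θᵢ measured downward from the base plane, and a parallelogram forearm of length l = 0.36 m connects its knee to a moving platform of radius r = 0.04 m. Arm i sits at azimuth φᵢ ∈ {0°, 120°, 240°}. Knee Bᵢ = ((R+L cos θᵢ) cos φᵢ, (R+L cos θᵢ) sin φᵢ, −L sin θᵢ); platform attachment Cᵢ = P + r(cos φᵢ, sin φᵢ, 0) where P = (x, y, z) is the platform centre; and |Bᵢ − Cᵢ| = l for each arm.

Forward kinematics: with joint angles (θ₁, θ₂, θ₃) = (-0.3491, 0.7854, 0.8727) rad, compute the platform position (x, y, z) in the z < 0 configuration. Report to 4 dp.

(0.1501, 0.0114, -0.3248)

arm 1 at φ=0.0°: ρ1 = 0.1740;  centre 1 = (0.1740, 0.0000, 0.0342)
φ2=120.0°: virtual centre (-0.0754, 0.1305, -0.0707), radius l
φ3=240.0°: virtual centre (-0.0721, -0.1249, -0.0766), radius l
eliminate P² terms by subtracting sphere 1 from 2 and 3
linear system: -0.4986x+0.2610y = -0.0037−-0.2098z; -0.4922x+-0.2499y = -0.0048−-0.2216z
det = 0.2531;  x = 0.0086+-0.4358z,  y = 0.0021+-0.0286z
into |P−centre ₁|² = l²: 1.1907z² + 0.0756z + -0.1011 = 0;  Δ = 0.4871;  z = -0.3248 or 0.2613 → z<0 root = -0.3248
x = 0.1501, y = 0.0114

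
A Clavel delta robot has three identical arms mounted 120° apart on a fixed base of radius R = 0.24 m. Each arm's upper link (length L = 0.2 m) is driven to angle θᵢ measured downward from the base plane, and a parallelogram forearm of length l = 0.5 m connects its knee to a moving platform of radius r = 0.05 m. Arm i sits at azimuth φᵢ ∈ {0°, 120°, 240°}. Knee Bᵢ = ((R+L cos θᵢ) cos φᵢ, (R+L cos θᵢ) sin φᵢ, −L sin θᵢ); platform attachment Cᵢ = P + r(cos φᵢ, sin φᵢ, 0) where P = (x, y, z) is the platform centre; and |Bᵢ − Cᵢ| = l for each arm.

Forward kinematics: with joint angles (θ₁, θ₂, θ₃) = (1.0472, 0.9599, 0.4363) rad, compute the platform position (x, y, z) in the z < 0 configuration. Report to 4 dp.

arm 1 at φ=0.0°: e+L cos θ1 = 0.2900;  O1 = (0.2900, 0.0000, -0.1732)
φ2=120.0°: virtual centre (-0.1524, 0.2639, -0.1638), radius l
O3 = (0.3713·cos240.0°, 0.3713·sin240.0°, -0.0845) = (-0.1856, -0.3215, -0.0845)
eliminate P² terms by subtracting sphere 1 from 2 and 3
[-0.8847 0.5278 0.0188]·P = 0.0056;  [-0.9513 -0.6430 0.1774]·P = 0.0309
det = 1.0710;  x = -0.0186+0.0987z,  y = -0.0205+0.1299z
into |P−O₁|² = l²: 1.0266z² + 0.2802z + -0.1244 = 0;  Δ = 0.5892;  z = -0.5103 or 0.2374 → z<0 root = -0.5103
x = -0.0689, y = -0.0868

(-0.0689, -0.0868, -0.5103)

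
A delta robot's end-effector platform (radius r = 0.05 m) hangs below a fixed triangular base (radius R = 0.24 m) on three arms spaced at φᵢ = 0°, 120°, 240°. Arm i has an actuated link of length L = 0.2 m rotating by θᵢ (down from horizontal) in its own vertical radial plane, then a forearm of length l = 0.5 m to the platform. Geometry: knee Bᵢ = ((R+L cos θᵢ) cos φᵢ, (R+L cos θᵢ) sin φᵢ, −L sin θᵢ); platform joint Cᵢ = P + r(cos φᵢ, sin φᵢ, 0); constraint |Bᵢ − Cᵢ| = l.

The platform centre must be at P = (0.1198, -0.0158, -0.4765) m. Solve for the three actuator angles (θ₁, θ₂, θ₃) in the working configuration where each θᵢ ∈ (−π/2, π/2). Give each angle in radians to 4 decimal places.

arm 1 (φ=0.0°): x'=0.1198, y'=-0.0158
  A cos θ + B sin θ = C:  0.0702·cos θ + -0.4765·sin θ = -0.0556
  √(A²+B²)=0.4816;  θ1 = -1.4245+1.6864 ≈ 0.2619
rotate P by −φ2: (-0.0736, -0.0958, -0.4765)
  A=0.2636, B=-0.4765, C=(l²−L²−A²−y'²−z²)/(2L)=-0.2393
  √(A²+B²)=0.5445;  θ2 = -1.0655+2.0258 ≈ 0.9602
arm 3 (φ=240.0°): x'=-0.0462, y'=0.1116
  A cos θ + B sin θ = C:  0.2362·cos θ + -0.4765·sin θ = -0.2133
  θ3 = atan2(B,A) + arccos(C/0.5318) = 0.8729

θ₁ = 0.2619, θ₂ = 0.9602, θ₃ = 0.8729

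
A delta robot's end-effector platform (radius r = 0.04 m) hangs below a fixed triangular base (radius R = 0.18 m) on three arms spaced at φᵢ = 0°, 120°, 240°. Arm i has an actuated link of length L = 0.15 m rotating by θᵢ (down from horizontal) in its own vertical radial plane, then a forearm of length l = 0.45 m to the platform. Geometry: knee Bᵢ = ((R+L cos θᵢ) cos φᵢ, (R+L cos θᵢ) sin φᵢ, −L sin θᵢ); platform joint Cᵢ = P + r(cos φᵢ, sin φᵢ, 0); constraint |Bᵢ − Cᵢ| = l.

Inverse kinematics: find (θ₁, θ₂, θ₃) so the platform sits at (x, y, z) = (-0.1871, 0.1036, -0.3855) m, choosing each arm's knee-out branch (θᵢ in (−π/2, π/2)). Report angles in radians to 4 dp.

arm 1 (φ=0.0°): x'=-0.1871, y'=0.1036
  A=0.3271, B=-0.3855, C=(l²−L²−A²−y'²−z²)/(2L)=-0.2878
  γ=atan2(-0.3855,0.3271)=-0.8672;  ψ=arccos(-0.5692)=2.1764;  θ1=γ+ψ≈1.3092
φ2=120.0° → target in arm frame (0.1833, 0.1102)
  A=-0.0433, B=-0.3855, C=(l²−L²−A²−y'²−z²)/(2L)=0.0579
  θ2 = atan2(B,A) + arccos(C/0.3879) = -0.2616
φ3=240.0° → target in arm frame (0.0038, -0.2138)
  e−x'=0.1362;  (l²−L²−(e−x')²−y'²−z²)/2L = -0.1096
  √(A²+B²)=0.4088;  θ3 = -1.2312+1.8422 ≈ 0.6109

θ₁ = 1.3092, θ₂ = -0.2616, θ₃ = 0.6109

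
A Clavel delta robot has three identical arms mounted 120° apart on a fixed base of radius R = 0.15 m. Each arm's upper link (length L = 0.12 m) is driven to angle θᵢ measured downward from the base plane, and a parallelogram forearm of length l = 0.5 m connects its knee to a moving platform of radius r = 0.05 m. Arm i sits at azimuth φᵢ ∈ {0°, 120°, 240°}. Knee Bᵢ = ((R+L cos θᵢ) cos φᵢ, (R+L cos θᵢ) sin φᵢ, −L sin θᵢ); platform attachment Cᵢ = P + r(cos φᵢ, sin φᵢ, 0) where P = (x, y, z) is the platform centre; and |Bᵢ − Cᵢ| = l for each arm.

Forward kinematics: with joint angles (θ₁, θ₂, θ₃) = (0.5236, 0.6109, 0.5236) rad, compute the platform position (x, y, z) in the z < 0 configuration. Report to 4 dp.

(0.0086, -0.0149, -0.5200)

φ1=0.0°: virtual centre (0.2039, 0.0000, -0.0600), radius l
arm 2 at φ=120.0°: ρ2 = 0.1983;  centre 2 = (-0.0991, 0.1717, -0.0688)
arm 3 at φ=240.0°: ρ3 = 0.2039;  centre 3 = (-0.1020, -0.1766, -0.0600)
subtract pairs → two planes through P
plane₁₂: -0.6061x+0.3435y+-0.0177z = -0.0011
det = 0.4242;  x = 0.0009+-0.0147z,  y = -0.0016+0.0255z
into |P−centre ₁|² = l²: 1.0009z² + 0.1259z + -0.2052 = 0;  Δ = 0.8373;  z = -0.5200 or 0.3942 → z<0 root = -0.5200
x = 0.0086, y = -0.0149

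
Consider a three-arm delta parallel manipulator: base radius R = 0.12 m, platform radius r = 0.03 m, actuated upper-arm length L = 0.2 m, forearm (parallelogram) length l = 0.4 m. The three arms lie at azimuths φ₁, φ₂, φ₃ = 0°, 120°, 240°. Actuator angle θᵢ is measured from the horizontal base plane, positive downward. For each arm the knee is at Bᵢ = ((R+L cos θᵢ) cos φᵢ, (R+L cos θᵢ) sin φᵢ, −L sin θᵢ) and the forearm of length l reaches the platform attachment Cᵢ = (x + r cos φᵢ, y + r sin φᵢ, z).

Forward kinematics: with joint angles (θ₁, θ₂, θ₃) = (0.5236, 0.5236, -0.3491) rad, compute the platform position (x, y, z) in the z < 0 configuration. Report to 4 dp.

(-0.0638, -0.1104, -0.3022)

arm 1 at φ=0.0°: ρ1 = 0.2632;  S1 = (0.2632, 0.0000, -0.1000)
arm 2 at φ=120.0°: ρ2 = 0.2632;  S2 = (-0.1316, 0.2279, -0.1000)
arm 3 at φ=240.0°: ρ3 = 0.2779;  S3 = (-0.1390, -0.2407, 0.0684)
|S₂|²−|S₁|² = 0.0000;  |S₃|²−|S₁|² = 0.0027
[-0.7896 0.4559 0.0000]·P = 0.0000;  [-0.8043 -0.4814 0.3368]·P = 0.0027
det = 0.7468;  x = -0.0016+0.2056z,  y = -0.0028+0.3561z
into |P−S₁|² = l²: 1.1691z² + 0.0891z + -0.0799 = 0;  Δ = 0.3814;  z = -0.3022 or 0.2260 → z<0 root = -0.3022
x = -0.0638, y = -0.1104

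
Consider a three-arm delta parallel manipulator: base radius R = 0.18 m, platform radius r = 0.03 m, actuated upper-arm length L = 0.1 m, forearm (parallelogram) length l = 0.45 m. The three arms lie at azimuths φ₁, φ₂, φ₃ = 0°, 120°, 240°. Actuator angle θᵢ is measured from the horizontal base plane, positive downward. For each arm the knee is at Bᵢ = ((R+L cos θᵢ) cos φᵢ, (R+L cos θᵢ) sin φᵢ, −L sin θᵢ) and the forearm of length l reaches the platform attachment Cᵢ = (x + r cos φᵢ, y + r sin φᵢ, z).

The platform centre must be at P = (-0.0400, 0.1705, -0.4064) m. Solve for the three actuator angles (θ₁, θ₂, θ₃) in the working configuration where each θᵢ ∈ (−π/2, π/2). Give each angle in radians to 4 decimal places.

rotate P by −φ1: (-0.0400, 0.1705, -0.4064)
  A=0.1900, B=-0.4064, C=(l²−L²−A²−y'²−z²)/(2L)=-0.1892
  γ=atan2(-0.4064,0.1900)=-1.1335;  ψ=arccos(-0.4216)=2.0060;  θ1=γ+ψ≈0.8726
arm 2 (φ=120.0°): x'=0.1677, y'=-0.0506
  A=-0.0177, B=-0.4064, C=(l²−L²−A²−y'²−z²)/(2L)=0.1223
  √(A²+B²)=0.4068;  θ2 = -1.6142+1.2653 ≈ -0.3489
arm 3 (φ=240.0°): x'=-0.1277, y'=-0.1199
  A=0.2777, B=-0.4064, C=(l²−L²−A²−y'²−z²)/(2L)=-0.3206
  θ3 = atan2(B,A) + arccos(C/0.4922) = 1.3089

θ₁ = 0.8726, θ₂ = -0.3489, θ₃ = 1.3089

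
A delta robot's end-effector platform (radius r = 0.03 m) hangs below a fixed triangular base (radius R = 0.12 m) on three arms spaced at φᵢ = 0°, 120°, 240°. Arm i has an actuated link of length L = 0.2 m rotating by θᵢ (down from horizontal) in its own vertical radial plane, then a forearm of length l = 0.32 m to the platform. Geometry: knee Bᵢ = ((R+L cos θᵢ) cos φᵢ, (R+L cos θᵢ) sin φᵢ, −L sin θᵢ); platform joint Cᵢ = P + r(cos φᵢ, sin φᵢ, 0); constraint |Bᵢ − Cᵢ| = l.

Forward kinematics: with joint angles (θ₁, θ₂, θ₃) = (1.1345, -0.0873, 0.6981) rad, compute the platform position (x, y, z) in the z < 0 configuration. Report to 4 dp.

O1 = (0.1745·cos0.0°, 0.1745·sin0.0°, -0.1813) = (0.1745, 0.0000, -0.1813)
O2 = (0.2892·cos120.0°, 0.2892·sin120.0°, 0.0174) = (-0.1446, 0.2505, 0.0174)
arm 3 at φ=240.0°: ρ3 = 0.2432;  O3 = (-0.1216, -0.2106, -0.1286)
eliminate P² terms by subtracting sphere 1 from 2 and 3
linear system: -0.6383x+0.5010y = 0.0206−0.3974z; -0.5922x+-0.4213y = 0.0124−0.1054z
det = 0.5656;  x = -0.0263+0.3894z,  y = 0.0077+-0.2972z
quadratic in z: (1.2399)z²+(0.2016)z+(-0.0291)=0, √Δ=0.4303 → z ∈ {-0.2548, 0.0922}; z = -0.2548 (taking z<0)
x = -0.1255, y = 0.0834

(-0.1255, 0.0834, -0.2548)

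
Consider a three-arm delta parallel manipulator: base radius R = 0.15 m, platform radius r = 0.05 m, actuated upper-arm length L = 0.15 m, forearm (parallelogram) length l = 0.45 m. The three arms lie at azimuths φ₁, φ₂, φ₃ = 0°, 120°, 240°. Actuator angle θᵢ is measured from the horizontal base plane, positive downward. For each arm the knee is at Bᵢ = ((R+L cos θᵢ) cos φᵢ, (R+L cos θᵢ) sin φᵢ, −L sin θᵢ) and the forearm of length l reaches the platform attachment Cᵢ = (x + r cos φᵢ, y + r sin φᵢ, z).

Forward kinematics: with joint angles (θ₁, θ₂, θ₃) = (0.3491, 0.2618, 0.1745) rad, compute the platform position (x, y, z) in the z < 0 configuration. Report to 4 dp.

(-0.0230, -0.0130, -0.4156)

φ1=0.0°: virtual centre (0.2410, 0.0000, -0.0513), radius l
φ2=120.0°: virtual centre (-0.1224, 0.2121, -0.0388), radius l
S3 = (0.2477·cos240.0°, 0.2477·sin240.0°, -0.0260) = (-0.1239, -0.2145, -0.0260)
subtract pairs → two planes through P
[-0.7268 0.4242 0.0250]·P = 0.0008;  [-0.7296 -0.4291 0.0505]·P = 0.0014
Cramer: x(z) = -0.0015+0.0517z;  y(z) = -0.0007+0.0298z
quadratic in z: (1.0036)z²+(0.0775)z+(-0.1411)=0, √Δ=0.7566 → z ∈ {-0.4156, 0.3383}; z = -0.4156 (taking z<0)
x = -0.0230, y = -0.0130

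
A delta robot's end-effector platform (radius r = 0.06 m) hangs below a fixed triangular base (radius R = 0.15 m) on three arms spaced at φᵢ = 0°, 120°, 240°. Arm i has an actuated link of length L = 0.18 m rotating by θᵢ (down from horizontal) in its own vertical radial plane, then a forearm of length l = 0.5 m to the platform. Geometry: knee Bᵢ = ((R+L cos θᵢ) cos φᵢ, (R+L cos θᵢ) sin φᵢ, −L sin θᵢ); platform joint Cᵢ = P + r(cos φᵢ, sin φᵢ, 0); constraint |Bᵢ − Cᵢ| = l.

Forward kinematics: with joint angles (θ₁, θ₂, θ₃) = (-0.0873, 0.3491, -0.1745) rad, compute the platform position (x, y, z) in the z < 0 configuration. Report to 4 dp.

arm 1 at φ=0.0°: e+L cos θ1 = 0.2693;  centre 1 = (0.2693, 0.0000, 0.0157)
φ2=120.0°: virtual centre (-0.1296, 0.2244, -0.0616), radius l
centre 3 = (0.2673·cos240.0°, 0.2673·sin240.0°, 0.0313) = (-0.1336, -0.2315, 0.0313)
subtract pairs → two planes through P
linear system: -0.7978x+0.4488y = -0.0018−-0.1545z; -0.8059x+-0.4629y = -0.0004−0.0311z
Cramer: x(z) = 0.0014-0.0787z;  y(z) = -0.0016+0.2043z
sphere 1 gives Az²+Bz+C=0 with A=1.0479, B=0.0102, C=-0.1780;  B²−4AC=0.7461;  roots -0.4170, 0.4073;  negative root z = -0.4170
x = 0.0342, y = -0.0868

(0.0342, -0.0868, -0.4170)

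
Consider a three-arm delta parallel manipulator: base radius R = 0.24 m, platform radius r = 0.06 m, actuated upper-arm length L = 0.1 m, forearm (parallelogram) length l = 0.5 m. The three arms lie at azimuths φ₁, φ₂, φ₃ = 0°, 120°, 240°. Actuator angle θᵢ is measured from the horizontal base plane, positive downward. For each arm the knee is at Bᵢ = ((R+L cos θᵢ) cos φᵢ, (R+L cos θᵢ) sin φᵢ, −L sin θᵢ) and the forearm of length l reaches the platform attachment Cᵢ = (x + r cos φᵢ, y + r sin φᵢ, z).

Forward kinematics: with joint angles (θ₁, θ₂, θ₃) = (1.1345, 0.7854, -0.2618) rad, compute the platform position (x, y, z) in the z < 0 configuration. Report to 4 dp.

(-0.1053, -0.1033, -0.4541)

arm 1 at φ=0.0°: (R−r)+L cos θ1 = 0.2223;  O1 = (0.2223, 0.0000, -0.0906)
φ2=120.0°: virtual centre (-0.1254, 0.2171, -0.0707), radius l
arm 3 at φ=240.0°: (R−r)+L cos θ3 = 0.2766;  O3 = (-0.1383, -0.2395, 0.0259)
subtract pairs → two planes through P
plane₁₂: -0.6952x+0.4342y+0.0398z = 0.0102
det = 0.6462;  x = -0.0207+0.1861z,  y = -0.0096+0.2062z
sphere 1 gives Az²+Bz+C=0 with A=1.0772, B=0.0868, C=-0.1826;  B²−4AC=0.7945;  roots -0.4541, 0.3734;  negative root z = -0.4541
x = -0.1053, y = -0.1033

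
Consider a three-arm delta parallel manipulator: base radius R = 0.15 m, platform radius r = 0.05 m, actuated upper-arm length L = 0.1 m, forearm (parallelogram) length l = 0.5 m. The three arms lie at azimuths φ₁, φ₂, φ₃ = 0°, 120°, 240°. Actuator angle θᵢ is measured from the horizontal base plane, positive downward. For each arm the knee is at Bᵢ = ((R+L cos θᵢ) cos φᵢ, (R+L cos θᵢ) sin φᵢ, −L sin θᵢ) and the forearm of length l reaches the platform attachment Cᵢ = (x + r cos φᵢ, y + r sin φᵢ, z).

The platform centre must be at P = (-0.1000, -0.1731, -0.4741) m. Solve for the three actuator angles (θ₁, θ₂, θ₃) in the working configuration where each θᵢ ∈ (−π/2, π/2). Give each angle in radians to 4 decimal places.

φ1=0.0° → target in arm frame (-0.1000, -0.1731)
  e−x'=0.2000;  (l²−L²−(e−x')²−y'²−z²)/2L = -0.2737
  θ1 = atan2(B,A) + arccos(C/0.5146) = 0.9600
φ2=120.0° → target in arm frame (-0.0999, 0.1732)
  e−x'=0.1999;  (l²−L²−(e−x')²−y'²−z²)/2L = -0.2736
  √(A²+B²)=0.5145;  θ2 = -1.1718+2.1314 ≈ 0.9597
φ3=240.0° → target in arm frame (0.1999, -0.0001)
  A=-0.0999, B=-0.4741, C=(l²−L²−A²−y'²−z²)/(2L)=0.0262
  θ3 = atan2(B,A) + arccos(C/0.4845) = -0.2619

θ₁ = 0.9600, θ₂ = 0.9597, θ₃ = -0.2619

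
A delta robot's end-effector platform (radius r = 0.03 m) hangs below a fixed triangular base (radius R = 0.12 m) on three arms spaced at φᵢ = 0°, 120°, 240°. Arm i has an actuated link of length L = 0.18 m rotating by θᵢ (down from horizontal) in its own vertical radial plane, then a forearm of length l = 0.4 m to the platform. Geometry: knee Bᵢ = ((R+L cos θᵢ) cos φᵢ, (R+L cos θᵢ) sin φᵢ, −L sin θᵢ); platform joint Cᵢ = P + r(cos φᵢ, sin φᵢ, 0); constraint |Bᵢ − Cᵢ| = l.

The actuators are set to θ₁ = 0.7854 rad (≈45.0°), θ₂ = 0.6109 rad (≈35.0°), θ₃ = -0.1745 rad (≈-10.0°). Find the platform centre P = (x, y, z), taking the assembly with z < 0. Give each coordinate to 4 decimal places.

(-0.0976, -0.1099, -0.3481)

arm 1 at φ=0.0°: e+L cos θ1 = 0.2173;  centre 1 = (0.2173, 0.0000, -0.1273)
arm 2 at φ=120.0°: e+L cos θ2 = 0.2374;  centre 2 = (-0.1187, 0.2056, -0.1032)
centre 3 = (0.2673·cos240.0°, 0.2673·sin240.0°, 0.0313) = (-0.1336, -0.2315, 0.0313)
eliminate P² terms by subtracting sphere 1 from 2 and 3
[-0.6720 0.4113 0.0481]·P = 0.0036;  [-0.7018 -0.4629 0.3171]·P = 0.0090
det = 0.5997;  x = -0.0090+0.2545z,  y = -0.0058+0.2990z
into |P−centre ₁|² = l²: 1.1542z² + 0.1359z + -0.0926 = 0;  Δ = 0.4459;  z = -0.3481 or 0.2304 → z<0 root = -0.3481
x = -0.0976, y = -0.1099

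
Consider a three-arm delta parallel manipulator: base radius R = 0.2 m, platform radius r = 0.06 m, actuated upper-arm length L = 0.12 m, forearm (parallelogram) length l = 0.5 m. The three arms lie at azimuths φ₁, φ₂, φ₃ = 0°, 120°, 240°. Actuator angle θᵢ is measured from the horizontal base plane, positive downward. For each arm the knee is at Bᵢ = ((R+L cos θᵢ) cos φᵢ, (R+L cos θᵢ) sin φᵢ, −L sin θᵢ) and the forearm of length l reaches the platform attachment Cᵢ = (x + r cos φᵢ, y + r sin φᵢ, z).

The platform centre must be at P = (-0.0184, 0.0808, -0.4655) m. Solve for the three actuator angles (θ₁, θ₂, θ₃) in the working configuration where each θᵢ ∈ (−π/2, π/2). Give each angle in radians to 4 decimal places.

arm 1 (φ=0.0°): x'=-0.0184, y'=0.0808
  A cos θ + B sin θ = C:  0.1584·cos θ + -0.4655·sin θ = -0.0530
  γ=atan2(-0.4655,0.1584)=-1.2428;  ψ=arccos(-0.1077)=1.6787;  θ1=γ+ψ≈0.4359
rotate P by −φ2: (0.0792, -0.0245, -0.4655)
  A=0.0608, B=-0.4655, C=(l²−L²−A²−y'²−z²)/(2L)=0.0609
  γ=atan2(-0.4655,0.0608)=-1.4409;  ψ=arccos(0.1297)=1.4407;  θ2=γ+ψ≈-0.0001
arm 3 (φ=240.0°): x'=-0.0608, y'=-0.0563
  e−x'=0.2008;  (l²−L²−(e−x')²−y'²−z²)/2L = -0.1024
  √(A²+B²)=0.5070;  θ3 = -1.1636+1.7742 ≈ 0.6106

θ₁ = 0.4359, θ₂ = -0.0001, θ₃ = 0.6106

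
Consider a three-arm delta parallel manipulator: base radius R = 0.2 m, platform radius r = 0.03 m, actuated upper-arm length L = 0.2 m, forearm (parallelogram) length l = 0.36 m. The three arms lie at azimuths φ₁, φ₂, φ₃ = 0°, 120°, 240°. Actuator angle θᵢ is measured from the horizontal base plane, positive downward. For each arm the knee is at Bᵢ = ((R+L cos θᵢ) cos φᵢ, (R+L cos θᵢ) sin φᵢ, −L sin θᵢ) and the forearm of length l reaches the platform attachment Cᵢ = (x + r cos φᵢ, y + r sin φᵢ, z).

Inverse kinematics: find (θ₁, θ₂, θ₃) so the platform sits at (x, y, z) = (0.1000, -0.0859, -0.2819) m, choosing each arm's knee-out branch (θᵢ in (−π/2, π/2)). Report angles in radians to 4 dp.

θ₁ = 0.2619, θ₂ = 1.3090, θ₃ = 0.6980

rotate P by −φ1: (0.1000, -0.0859, -0.2819)
  A=0.0700, B=-0.2819, C=(l²−L²−A²−y'²−z²)/(2L)=-0.0054
  γ=atan2(-0.2819,0.0700)=-1.3274;  ψ=arccos(-0.0185)=1.5893;  θ1=γ+ψ≈0.2619
arm 2 (φ=120.0°): x'=-0.1244, y'=-0.0437
  e−x'=0.2944;  (l²−L²−(e−x')²−y'²−z²)/2L = -0.1961
  θ2 = atan2(B,A) + arccos(C/0.4076) = 1.3090
arm 3 (φ=240.0°): x'=0.0244, y'=0.1296
  e−x'=0.1456;  (l²−L²−(e−x')²−y'²−z²)/2L = -0.0696
  γ=atan2(-0.2819,0.1456)=-1.0940;  ψ=arccos(-0.2195)=1.7921;  θ3=γ+ψ≈0.6980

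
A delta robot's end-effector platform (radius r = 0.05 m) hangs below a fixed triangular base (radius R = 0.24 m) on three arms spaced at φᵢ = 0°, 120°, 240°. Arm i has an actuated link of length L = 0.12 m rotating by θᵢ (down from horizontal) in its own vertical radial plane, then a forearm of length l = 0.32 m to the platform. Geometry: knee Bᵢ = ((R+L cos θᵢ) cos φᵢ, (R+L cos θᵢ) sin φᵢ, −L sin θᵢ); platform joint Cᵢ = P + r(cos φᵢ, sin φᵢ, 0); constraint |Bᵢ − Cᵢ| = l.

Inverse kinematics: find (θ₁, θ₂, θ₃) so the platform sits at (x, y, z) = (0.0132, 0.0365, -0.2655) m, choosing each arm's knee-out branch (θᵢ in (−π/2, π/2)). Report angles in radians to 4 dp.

rotate P by −φ1: (0.0132, 0.0365, -0.2655)
  A=0.1768, B=-0.2655, C=(l²−L²−A²−y'²−z²)/(2L)=-0.0628
  γ=atan2(-0.2655,0.1768)=-0.9833;  ψ=arccos(-0.1970)=1.7691;  θ1=γ+ψ≈0.7858
arm 2 (φ=120.0°): x'=0.0250, y'=-0.0297
  A=0.1650, B=-0.2655, C=(l²−L²−A²−y'²−z²)/(2L)=-0.0441
  γ=atan2(-0.2655,0.1650)=-1.0148;  ψ=arccos(-0.1412)=1.7125;  θ2=γ+ψ≈0.6977
arm 3 (φ=240.0°): x'=-0.0382, y'=-0.0068
  e−x'=0.2282;  (l²−L²−(e−x')²−y'²−z²)/2L = -0.1442
  √(A²+B²)=0.3501;  θ3 = -0.8608+1.9954 ≈ 1.1346

θ₁ = 0.7858, θ₂ = 0.6977, θ₃ = 1.1346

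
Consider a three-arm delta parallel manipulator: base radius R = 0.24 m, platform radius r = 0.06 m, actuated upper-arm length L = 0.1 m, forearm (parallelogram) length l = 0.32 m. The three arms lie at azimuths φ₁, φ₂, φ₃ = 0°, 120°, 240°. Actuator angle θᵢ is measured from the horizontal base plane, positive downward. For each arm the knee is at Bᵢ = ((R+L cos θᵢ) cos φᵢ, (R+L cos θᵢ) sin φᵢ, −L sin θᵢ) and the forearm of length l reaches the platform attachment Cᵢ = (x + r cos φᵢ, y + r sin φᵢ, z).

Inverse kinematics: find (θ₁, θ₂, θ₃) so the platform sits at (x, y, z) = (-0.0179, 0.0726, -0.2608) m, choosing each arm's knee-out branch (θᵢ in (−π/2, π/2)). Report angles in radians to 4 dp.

arm 1 (φ=0.0°): x'=-0.0179, y'=0.0726
  A cos θ + B sin θ = C:  0.1979·cos θ + -0.2608·sin θ = -0.1003
  √(A²+B²)=0.3274;  θ1 = -0.9217+1.8820 ≈ 0.9604
arm 2 (φ=120.0°): x'=0.0718, y'=-0.0208
  e−x'=0.1082;  (l²−L²−(e−x')²−y'²−z²)/2L = 0.0612
  √(A²+B²)=0.2823;  θ2 = -1.1776+1.3521 ≈ 0.1745
rotate P by −φ3: (-0.0539, -0.0518, -0.2608)
  A cos θ + B sin θ = C:  0.2339·cos θ + -0.2608·sin θ = -0.1651
  θ3 = atan2(B,A) + arccos(C/0.3503) = 1.2218

θ₁ = 0.9604, θ₂ = 0.1745, θ₃ = 1.2218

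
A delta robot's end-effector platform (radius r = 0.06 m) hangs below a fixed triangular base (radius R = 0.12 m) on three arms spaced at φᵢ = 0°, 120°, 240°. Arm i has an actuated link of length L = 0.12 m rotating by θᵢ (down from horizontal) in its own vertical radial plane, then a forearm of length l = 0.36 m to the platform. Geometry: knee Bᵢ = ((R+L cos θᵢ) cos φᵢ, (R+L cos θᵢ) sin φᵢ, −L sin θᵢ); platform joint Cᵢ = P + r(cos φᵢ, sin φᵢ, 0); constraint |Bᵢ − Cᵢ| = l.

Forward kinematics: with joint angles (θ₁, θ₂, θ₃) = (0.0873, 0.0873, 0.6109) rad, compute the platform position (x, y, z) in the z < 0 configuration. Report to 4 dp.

(0.0420, 0.0727, -0.3351)

arm 1 at φ=0.0°: (R−r)+L cos θ1 = 0.1795;  O1 = (0.1795, 0.0000, -0.0105)
arm 2 at φ=120.0°: (R−r)+L cos θ2 = 0.1795;  O2 = (-0.0898, 0.1555, -0.0105)
O3 = (0.1583·cos240.0°, 0.1583·sin240.0°, -0.0688) = (-0.0791, -0.1371, -0.0688)
eliminate P² terms by subtracting sphere 1 from 2 and 3
linear system: -0.5386x+0.3110y = 0.0000−0.0000z; -0.5174x+-0.2742y = -0.0025−-0.1167z
Cramer: x(z) = 0.0026-0.1176z;  y(z) = 0.0045-0.2038z
quadratic in z: (1.0554)z²+(0.0608)z+(-0.0982)=0, √Δ=0.6466 → z ∈ {-0.3351, 0.2775}; z = -0.3351 (taking z<0)
x = 0.0420, y = 0.0727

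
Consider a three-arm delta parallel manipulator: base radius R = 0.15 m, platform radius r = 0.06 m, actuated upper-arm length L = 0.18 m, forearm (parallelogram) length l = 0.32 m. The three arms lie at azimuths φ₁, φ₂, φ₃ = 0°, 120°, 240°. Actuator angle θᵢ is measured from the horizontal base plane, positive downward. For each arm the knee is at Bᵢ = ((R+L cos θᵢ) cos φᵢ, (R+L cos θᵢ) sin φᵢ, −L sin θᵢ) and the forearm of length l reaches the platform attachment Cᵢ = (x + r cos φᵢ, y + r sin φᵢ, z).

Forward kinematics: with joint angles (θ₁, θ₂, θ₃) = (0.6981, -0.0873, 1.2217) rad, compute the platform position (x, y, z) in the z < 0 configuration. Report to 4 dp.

S1 = (0.2279·cos0.0°, 0.2279·sin0.0°, -0.1157) = (0.2279, 0.0000, -0.1157)
S2 = (0.2693·cos120.0°, 0.2693·sin120.0°, 0.0157) = (-0.1347, 0.2332, 0.0157)
S3 = (0.1516·cos240.0°, 0.1516·sin240.0°, -0.1691) = (-0.0758, -0.1313, -0.1691)
|S₂|²−|S₁|² = 0.0075;  |S₃|²−|S₁|² = -0.0137
[-0.7251 0.4665 0.2628]·P = 0.0075;  [-0.6074 -0.2625 -0.1069]·P = -0.0137
Cramer: x(z) = 0.0094+0.0404z;  y(z) = 0.0306-0.5006z
sphere 1 gives Az²+Bz+C=0 with A=1.2522, B=0.1831, C=-0.0403;  B²−4AC=0.2356;  roots -0.2669, 0.1207;  negative root z = -0.2669
x = -0.0014, y = 0.1642

(-0.0014, 0.1642, -0.2669)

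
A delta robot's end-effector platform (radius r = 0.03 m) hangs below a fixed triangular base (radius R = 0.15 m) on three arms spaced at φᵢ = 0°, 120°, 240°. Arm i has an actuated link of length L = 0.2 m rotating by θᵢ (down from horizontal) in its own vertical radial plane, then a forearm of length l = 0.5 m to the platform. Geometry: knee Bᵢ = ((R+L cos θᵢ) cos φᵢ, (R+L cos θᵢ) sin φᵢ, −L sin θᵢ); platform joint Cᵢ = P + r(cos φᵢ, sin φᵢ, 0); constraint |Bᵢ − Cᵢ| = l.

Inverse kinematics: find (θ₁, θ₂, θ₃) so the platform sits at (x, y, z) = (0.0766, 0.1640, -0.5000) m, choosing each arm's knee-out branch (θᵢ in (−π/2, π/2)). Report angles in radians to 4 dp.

θ₁ = 0.4363, θ₂ = 0.3490, θ₃ = 1.1342

rotate P by −φ1: (0.0766, 0.1640, -0.5000)
  A cos θ + B sin θ = C:  0.0434·cos θ + -0.5000·sin θ = -0.1719
  θ1 = atan2(B,A) + arccos(C/0.5019) = 0.4363
rotate P by −φ2: (0.1037, -0.1483, -0.5000)
  e−x'=0.0163;  (l²−L²−(e−x')²−y'²−z²)/2L = -0.1557
  √(A²+B²)=0.5003;  θ2 = -1.5383+1.8872 ≈ 0.3490
arm 3 (φ=240.0°): x'=-0.1803, y'=-0.0157
  A=0.3003, B=-0.5000, C=(l²−L²−A²−y'²−z²)/(2L)=-0.3261
  √(A²+B²)=0.5833;  θ3 = -1.0299+2.1641 ≈ 1.1342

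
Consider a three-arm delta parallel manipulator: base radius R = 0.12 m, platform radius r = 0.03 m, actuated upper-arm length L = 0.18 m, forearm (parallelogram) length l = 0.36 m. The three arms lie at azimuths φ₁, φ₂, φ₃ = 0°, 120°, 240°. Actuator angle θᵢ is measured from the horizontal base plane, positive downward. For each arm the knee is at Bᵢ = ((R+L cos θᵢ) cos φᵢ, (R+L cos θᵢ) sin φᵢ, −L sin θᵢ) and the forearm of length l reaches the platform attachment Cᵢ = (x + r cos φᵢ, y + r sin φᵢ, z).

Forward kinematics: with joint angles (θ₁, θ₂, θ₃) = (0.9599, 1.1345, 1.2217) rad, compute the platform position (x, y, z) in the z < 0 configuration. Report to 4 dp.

(0.0443, 0.0163, -0.4748)

arm 1 at φ=0.0°: ρ1 = 0.1932;  S1 = (0.1932, 0.0000, -0.1474)
arm 2 at φ=120.0°: ρ2 = 0.1661;  S2 = (-0.0830, 0.1438, -0.1631)
φ3=240.0°: virtual centre (-0.0758, -0.1313, -0.1691), radius l
|S₂|²−|S₁|² = -0.0049;  |S₃|²−|S₁|² = -0.0075
linear system: -0.5526x+0.2876y = -0.0049−-0.0314z; -0.5381x+-0.2625y = -0.0075−-0.0434z
Cramer: x(z) = 0.0115-0.0691z;  y(z) = 0.0050-0.0237z
into |P−S₁|² = l²: 1.0053z² + 0.3198z + -0.0748 = 0;  Δ = 0.4030;  z = -0.4748 or 0.1567 → z<0 root = -0.4748
x = 0.0443, y = 0.0163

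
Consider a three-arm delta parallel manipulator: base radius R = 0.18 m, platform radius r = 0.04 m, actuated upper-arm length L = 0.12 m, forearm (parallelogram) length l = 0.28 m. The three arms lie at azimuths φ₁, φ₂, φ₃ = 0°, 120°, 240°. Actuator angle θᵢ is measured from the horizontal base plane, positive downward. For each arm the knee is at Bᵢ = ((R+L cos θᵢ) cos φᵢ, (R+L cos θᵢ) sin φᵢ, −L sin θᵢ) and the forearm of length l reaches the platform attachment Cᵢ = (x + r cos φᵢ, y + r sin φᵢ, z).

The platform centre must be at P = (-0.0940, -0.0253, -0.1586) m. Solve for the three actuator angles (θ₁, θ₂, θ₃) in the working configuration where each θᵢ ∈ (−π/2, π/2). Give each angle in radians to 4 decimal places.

θ₁ = 1.2216, θ₂ = 0.2616, θ₃ = -0.3495

arm 1 (φ=0.0°): x'=-0.0940, y'=-0.0253
  A=0.2340, B=-0.1586, C=(l²−L²−A²−y'²−z²)/(2L)=-0.0690
  γ=atan2(-0.1586,0.2340)=-0.5957;  ψ=arccos(-0.2439)=1.8172;  θ1=γ+ψ≈1.2216
rotate P by −φ2: (0.0251, 0.0941, -0.1586)
  A=0.1149, B=-0.1586, C=(l²−L²−A²−y'²−z²)/(2L)=0.0700
  θ2 = atan2(B,A) + arccos(C/0.1959) = 0.2616
rotate P by −φ3: (0.0689, -0.0688, -0.1586)
  A cos θ + B sin θ = C:  0.0711·cos θ + -0.1586·sin θ = 0.1211
  γ=atan2(-0.1586,0.0711)=-1.1494;  ψ=arccos(0.6968)=0.7999;  θ3=γ+ψ≈-0.3495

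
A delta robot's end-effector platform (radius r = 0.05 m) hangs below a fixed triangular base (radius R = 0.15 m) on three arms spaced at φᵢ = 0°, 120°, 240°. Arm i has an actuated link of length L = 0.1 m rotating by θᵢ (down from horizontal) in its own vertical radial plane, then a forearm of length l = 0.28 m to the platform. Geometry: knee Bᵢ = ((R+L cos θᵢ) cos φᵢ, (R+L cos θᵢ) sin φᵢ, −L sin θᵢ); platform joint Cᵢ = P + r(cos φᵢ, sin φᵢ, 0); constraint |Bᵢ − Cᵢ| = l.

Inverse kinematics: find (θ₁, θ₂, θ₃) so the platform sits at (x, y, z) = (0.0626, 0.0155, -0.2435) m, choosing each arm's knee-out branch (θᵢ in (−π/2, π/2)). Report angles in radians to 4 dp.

rotate P by −φ1: (0.0626, 0.0155, -0.2435)
  e−x'=0.0374;  (l²−L²−(e−x')²−y'²−z²)/2L = 0.0373
  θ1 = atan2(B,A) + arccos(C/0.2464) = 0.0002
rotate P by −φ2: (-0.0179, -0.0620, -0.2435)
  e−x'=0.1179;  (l²−L²−(e−x')²−y'²−z²)/2L = -0.0431
  θ2 = atan2(B,A) + arccos(C/0.2705) = 0.6110
arm 3 (φ=240.0°): x'=-0.0447, y'=0.0465
  A=0.1447, B=-0.2435, C=(l²−L²−A²−y'²−z²)/(2L)=-0.0700
  √(A²+B²)=0.2833;  θ3 = -1.0345+1.8204 ≈ 0.7859

θ₁ = 0.0002, θ₂ = 0.6110, θ₃ = 0.7859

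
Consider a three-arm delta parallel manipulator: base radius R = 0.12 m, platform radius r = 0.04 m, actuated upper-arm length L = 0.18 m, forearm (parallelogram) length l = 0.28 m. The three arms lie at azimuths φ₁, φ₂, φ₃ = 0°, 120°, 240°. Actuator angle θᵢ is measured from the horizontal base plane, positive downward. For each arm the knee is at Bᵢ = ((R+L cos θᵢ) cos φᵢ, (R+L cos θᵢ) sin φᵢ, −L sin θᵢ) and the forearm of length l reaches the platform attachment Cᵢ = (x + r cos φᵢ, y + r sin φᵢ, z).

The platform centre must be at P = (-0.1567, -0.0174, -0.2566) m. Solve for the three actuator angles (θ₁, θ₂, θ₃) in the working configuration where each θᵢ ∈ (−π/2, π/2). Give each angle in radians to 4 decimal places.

φ1=0.0° → target in arm frame (-0.1567, -0.0174)
  e−x'=0.2367;  (l²−L²−(e−x')²−y'²−z²)/2L = -0.2116
  θ1 = atan2(B,A) + arccos(C/0.3491) = 1.3962
φ2=120.0° → target in arm frame (0.0633, 0.1444)
  A cos θ + B sin θ = C:  0.0167·cos θ + -0.2566·sin θ = -0.1138
  γ=atan2(-0.2566,0.0167)=-1.5057;  ψ=arccos(-0.4426)=2.0293;  θ2=γ+ψ≈0.5236
rotate P by −φ3: (0.0934, -0.1270, -0.2566)
  A=-0.0134, B=-0.2566, C=(l²−L²−A²−y'²−z²)/(2L)=-0.1004
  √(A²+B²)=0.2570;  θ3 = -1.6230+1.9723 ≈ 0.3493

θ₁ = 1.3962, θ₂ = 0.5236, θ₃ = 0.3493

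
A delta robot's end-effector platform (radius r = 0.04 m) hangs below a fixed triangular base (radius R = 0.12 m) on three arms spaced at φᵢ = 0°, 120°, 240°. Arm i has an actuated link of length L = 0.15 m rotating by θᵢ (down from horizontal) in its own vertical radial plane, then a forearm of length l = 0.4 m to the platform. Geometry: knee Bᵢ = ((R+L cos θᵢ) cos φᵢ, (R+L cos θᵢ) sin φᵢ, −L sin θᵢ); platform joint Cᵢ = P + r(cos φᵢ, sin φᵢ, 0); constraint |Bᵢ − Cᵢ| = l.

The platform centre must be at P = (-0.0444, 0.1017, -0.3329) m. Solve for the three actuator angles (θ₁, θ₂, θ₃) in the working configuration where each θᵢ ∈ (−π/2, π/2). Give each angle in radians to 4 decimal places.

arm 1 (φ=0.0°): x'=-0.0444, y'=0.1017
  A=0.1244, B=-0.3329, C=(l²−L²−A²−y'²−z²)/(2L)=0.0029
  √(A²+B²)=0.3554;  θ1 = -1.2132+1.5627 ≈ 0.3496
arm 2 (φ=120.0°): x'=0.1103, y'=-0.0124
  A=-0.0303, B=-0.3329, C=(l²−L²−A²−y'²−z²)/(2L)=0.0854
  √(A²+B²)=0.3343;  θ2 = -1.6615+1.3126 ≈ -0.3489
rotate P by −φ3: (-0.0659, -0.0893, -0.3329)
  A=0.1459, B=-0.3329, C=(l²−L²−A²−y'²−z²)/(2L)=-0.0086
  √(A²+B²)=0.3635;  θ3 = -1.1578+1.5944 ≈ 0.4366

θ₁ = 0.3496, θ₂ = -0.3489, θ₃ = 0.4366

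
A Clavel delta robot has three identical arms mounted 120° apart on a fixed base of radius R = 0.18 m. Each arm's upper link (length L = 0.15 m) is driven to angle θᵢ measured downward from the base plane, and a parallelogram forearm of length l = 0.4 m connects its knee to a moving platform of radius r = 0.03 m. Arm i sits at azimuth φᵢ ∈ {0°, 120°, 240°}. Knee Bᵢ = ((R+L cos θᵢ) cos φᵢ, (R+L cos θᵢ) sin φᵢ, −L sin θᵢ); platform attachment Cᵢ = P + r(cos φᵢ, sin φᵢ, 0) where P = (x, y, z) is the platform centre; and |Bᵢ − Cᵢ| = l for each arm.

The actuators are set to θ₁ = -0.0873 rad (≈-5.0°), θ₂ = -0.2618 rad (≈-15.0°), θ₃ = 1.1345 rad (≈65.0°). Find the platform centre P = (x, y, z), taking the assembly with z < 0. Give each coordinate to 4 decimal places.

φ1=0.0°: virtual centre (0.2994, 0.0000, 0.0131), radius l
centre 2 = (0.2949·cos120.0°, 0.2949·sin120.0°, 0.0388) = (-0.1474, 0.2554, 0.0388)
centre 3 = (0.2134·cos240.0°, 0.2134·sin240.0°, -0.1359) = (-0.1067, -0.1848, -0.1359)
eliminate P² terms by subtracting sphere 1 from 2 and 3
plane₁₂: -0.8937x+0.5108y+0.0515z = -0.0014
Cramer: x(z) = 0.0184-0.1788z;  y(z) = 0.0295-0.4136z
into |P−centre ₁|² = l²: 1.2030z² + 0.0499z + -0.0800 = 0;  Δ = 0.3873;  z = -0.2794 or 0.2379 → z<0 root = -0.2794
x = 0.0683, y = 0.1450

(0.0683, 0.1450, -0.2794)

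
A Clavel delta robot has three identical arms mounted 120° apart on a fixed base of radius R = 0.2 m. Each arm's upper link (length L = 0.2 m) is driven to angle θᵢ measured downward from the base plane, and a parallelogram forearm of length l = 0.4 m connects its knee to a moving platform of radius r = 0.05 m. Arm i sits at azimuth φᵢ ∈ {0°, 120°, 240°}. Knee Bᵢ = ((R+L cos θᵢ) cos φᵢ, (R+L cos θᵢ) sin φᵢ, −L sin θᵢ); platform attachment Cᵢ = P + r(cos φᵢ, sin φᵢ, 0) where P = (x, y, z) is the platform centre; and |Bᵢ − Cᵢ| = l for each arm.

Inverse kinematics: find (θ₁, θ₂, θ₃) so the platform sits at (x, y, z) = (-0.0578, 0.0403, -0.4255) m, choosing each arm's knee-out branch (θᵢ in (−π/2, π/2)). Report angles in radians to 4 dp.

θ₁ = 1.0473, θ₂ = 0.6108, θ₃ = 0.8729

φ1=0.0° → target in arm frame (-0.0578, 0.0403)
  A cos θ + B sin θ = C:  0.2078·cos θ + -0.4255·sin θ = -0.2646
  γ=atan2(-0.4255,0.2078)=-1.1165;  ψ=arccos(-0.5589)=2.1638;  θ1=γ+ψ≈1.0473
φ2=120.0° → target in arm frame (0.0638, 0.0299)
  e−x'=0.0862;  (l²−L²−(e−x')²−y'²−z²)/2L = -0.1734
  √(A²+B²)=0.4341;  θ2 = -1.3709+1.9818 ≈ 0.6108
arm 3 (φ=240.0°): x'=-0.0060, y'=-0.0702
  e−x'=0.1560;  (l²−L²−(e−x')²−y'²−z²)/2L = -0.2258
  γ=atan2(-0.4255,0.1560)=-1.2194;  ψ=arccos(-0.4982)=2.0923;  θ3=γ+ψ≈0.8729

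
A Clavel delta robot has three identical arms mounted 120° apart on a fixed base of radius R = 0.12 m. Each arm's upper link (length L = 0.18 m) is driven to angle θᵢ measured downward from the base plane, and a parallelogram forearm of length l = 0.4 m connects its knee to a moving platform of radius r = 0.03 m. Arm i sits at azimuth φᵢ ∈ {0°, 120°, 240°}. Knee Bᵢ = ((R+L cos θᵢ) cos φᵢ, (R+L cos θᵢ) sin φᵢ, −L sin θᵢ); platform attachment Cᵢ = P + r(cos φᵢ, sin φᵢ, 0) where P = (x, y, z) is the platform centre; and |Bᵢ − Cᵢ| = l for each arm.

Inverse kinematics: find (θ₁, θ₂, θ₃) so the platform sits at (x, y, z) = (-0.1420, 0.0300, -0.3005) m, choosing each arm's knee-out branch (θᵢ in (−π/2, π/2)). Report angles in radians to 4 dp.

θ₁ = 0.7853, θ₂ = -0.2620, θ₃ = -0.0004

arm 1 (φ=0.0°): x'=-0.1420, y'=0.0300
  A cos θ + B sin θ = C:  0.2320·cos θ + -0.3005·sin θ = -0.0484
  θ1 = atan2(B,A) + arccos(C/0.3796) = 0.7853
φ2=120.0° → target in arm frame (0.0970, 0.1080)
  A=-0.0070, B=-0.3005, C=(l²−L²−A²−y'²−z²)/(2L)=0.0711
  γ=atan2(-0.3005,-0.0070)=-1.5940;  ψ=arccos(0.2365)=1.3320;  θ2=γ+ψ≈-0.2620
rotate P by −φ3: (0.0450, -0.1380, -0.3005)
  A=0.0450, B=-0.3005, C=(l²−L²−A²−y'²−z²)/(2L)=0.0451
  θ3 = atan2(B,A) + arccos(C/0.3038) = -0.0004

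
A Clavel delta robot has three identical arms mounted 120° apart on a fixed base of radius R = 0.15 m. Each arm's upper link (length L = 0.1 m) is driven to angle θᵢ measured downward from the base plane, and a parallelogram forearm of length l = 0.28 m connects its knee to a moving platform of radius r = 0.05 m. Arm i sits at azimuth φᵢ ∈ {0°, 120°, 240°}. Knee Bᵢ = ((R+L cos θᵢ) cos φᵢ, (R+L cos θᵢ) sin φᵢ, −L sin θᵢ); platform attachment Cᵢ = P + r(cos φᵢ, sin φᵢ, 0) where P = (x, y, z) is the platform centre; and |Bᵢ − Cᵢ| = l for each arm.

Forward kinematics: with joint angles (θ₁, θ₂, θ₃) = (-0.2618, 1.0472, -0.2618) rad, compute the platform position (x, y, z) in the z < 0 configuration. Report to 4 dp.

φ1=0.0°: virtual centre (0.1966, 0.0000, 0.0259), radius l
φ2=120.0°: virtual centre (-0.0750, 0.1299, -0.0866), radius l
φ3=240.0°: virtual centre (-0.0983, -0.1703, 0.0259), radius l
eliminate P² terms by subtracting sphere 1 from 2 and 3
plane₁₂: -0.5432x+0.2598y+-0.2250z = -0.0093
Cramer: x(z) = 0.0094-0.2265z;  y(z) = -0.0163+0.3923z
sphere 1 gives Az²+Bz+C=0 with A=1.2052, B=0.0203, C=-0.0424;  B²−4AC=0.2049;  roots -0.1962, 0.1794;  negative root z = -0.1962
x = 0.0538, y = -0.0932

(0.0538, -0.0932, -0.1962)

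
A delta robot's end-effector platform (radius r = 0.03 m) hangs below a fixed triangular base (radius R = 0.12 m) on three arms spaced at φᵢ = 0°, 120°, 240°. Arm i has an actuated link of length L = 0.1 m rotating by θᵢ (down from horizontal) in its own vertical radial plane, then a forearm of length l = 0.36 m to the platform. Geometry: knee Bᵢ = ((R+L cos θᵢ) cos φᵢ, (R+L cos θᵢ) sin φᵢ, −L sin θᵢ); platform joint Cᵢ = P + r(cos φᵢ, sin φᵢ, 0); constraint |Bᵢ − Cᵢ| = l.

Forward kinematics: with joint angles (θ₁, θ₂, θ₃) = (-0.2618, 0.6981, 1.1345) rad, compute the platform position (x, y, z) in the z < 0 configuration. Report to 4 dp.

(0.1454, 0.0549, -0.3275)

S1 = (0.1866·cos0.0°, 0.1866·sin0.0°, 0.0259) = (0.1866, 0.0000, 0.0259)
S2 = (0.1666·cos120.0°, 0.1666·sin120.0°, -0.0643) = (-0.0833, 0.1443, -0.0643)
S3 = (0.1323·cos240.0°, 0.1323·sin240.0°, -0.0906) = (-0.0661, -0.1145, -0.0906)
subtract pairs → two planes through P
plane₁₂: -0.5398x+0.2886y+-0.1803z = -0.0036
det = 0.2695;  x = 0.0135+-0.4028z,  y = 0.0128+-0.1286z
into |P−S₁|² = l²: 1.1788z² + 0.0843z + -0.0988 = 0;  Δ = 0.4730;  z = -0.3275 or 0.2560 → z<0 root = -0.3275
x = 0.1454, y = 0.0549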